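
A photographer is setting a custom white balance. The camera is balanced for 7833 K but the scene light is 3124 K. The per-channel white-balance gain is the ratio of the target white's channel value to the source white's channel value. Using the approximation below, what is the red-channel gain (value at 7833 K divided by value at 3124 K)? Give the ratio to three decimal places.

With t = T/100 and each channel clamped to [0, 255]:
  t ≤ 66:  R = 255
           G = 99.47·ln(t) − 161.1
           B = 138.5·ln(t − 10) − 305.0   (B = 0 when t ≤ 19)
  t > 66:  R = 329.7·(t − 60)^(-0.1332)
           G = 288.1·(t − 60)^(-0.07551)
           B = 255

0.878

At 3124 K (t = 31.24):
  R = 255 by definition for t ≤ 66.
At 7833 K (t = 78.33):
  R = 329.7·(78.33 − 60)^(-0.1332) = 329.7·18.33^(-0.1332) = 329.7·0.67881 = 223.803.
Gain = 223.803 / 255.000 = 0.8777 → 0.878.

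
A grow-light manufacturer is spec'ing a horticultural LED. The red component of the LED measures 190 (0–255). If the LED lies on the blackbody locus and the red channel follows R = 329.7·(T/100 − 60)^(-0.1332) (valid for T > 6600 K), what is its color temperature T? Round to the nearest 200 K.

(t − 60)^(-0.1332) = 190/329.7 = 0.57628.
t − 60 = 0.57628^(1/-0.1332) = 0.57628^(-7.508) = 62.667, so t = 122.667.
T = 100·t = 12267 K → 12200 K to the nearest 200 K.

12200 K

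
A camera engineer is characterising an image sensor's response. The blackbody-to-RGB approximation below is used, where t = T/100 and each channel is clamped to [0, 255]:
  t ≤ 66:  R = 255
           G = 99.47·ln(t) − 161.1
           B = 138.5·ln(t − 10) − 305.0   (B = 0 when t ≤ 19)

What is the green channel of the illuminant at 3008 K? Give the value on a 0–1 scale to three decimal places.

0.696

t = 3008/100 = 30.08; the t ≤ 66 branch applies.
G = 99.47·ln 30.08 − 161.1 = 99.47·3.4039 − 161.1 = 177.482.
On a 0–1 scale: 177.482/255 = 0.6960 → 0.696.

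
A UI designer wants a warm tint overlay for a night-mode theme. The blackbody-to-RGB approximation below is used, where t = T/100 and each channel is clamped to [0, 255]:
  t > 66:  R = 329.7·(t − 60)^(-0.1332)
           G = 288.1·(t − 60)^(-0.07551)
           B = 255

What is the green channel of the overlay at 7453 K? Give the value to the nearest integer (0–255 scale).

235

t = 7453/100 = 74.53; the t > 66 branch applies.
G = 288.1·(74.53 − 60)^(-0.07551) = 288.1·14.53^(-0.07551) = 288.1·0.81703 = 235.386.
Rounded: 235.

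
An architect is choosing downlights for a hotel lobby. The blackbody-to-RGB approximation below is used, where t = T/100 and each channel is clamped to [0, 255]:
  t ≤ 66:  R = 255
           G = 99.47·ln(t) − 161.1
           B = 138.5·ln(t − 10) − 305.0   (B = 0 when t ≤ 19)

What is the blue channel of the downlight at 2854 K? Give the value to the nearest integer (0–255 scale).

99

t = 2854/100 = 28.54; the t ≤ 66 branch applies.
B = 138.5·ln(28.54 − 10) − 305.0 = 138.5·ln 18.54 − 305.0 = 138.5·2.9199 − 305.0 = 99.410.
Rounded: 99.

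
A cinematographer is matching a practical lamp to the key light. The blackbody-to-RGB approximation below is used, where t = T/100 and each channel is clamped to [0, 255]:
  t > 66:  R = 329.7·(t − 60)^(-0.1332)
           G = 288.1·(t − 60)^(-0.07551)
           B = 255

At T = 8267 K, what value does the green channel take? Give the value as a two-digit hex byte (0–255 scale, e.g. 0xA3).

t = 8267/100 = 82.67; the t > 66 branch applies.
G = 288.1·(82.67 − 60)^(-0.07551) = 288.1·22.67^(-0.07551) = 288.1·0.79004 = 227.611.
Rounded: 228; in hex, 0xE4.

0xE4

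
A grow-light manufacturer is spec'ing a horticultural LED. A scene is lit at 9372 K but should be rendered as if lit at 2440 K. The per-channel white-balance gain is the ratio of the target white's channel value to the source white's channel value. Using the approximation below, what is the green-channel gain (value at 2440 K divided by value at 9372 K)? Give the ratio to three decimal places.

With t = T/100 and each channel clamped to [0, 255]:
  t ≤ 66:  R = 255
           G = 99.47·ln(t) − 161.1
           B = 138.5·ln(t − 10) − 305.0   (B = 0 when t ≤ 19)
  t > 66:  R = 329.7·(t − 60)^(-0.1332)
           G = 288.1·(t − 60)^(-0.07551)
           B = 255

0.709

At 9372 K (t = 93.72):
  G = 288.1·(93.72 − 60)^(-0.07551) = 288.1·33.72^(-0.07551) = 288.1·0.76671 = 220.888.
At 2440 K (t = 24.4):
  G = 99.47·ln 24.4 − 161.1 = 99.47·3.1946 − 161.1 = 156.665.
Gain = 156.665 / 220.888 = 0.7093 → 0.709.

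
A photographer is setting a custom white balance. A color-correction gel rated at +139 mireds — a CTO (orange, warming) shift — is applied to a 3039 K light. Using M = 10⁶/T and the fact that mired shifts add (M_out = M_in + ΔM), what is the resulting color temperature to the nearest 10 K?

M_in = 10⁶/3039 = 329.06 mireds.
M_out = 329.06 + (+139) = 468.06 mireds.
T_out = 10⁶/468.06 = 2136.5 K → 2140 K.

2140 K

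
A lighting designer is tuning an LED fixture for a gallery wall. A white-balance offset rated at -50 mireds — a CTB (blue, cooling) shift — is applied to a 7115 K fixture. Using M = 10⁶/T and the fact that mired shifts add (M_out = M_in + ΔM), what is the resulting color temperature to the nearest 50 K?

11050 K

M_in = 10⁶/7115 = 140.55 mireds.
M_out = 140.55 + (-50) = 90.55 mireds.
T_out = 10⁶/90.55 = 11043.8 K → 11050 K.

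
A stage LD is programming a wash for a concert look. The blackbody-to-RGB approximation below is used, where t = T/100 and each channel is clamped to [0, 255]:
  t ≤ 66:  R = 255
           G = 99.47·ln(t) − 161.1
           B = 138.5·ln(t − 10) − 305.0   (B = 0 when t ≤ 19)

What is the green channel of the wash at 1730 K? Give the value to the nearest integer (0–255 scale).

t = 1730/100 = 17.3; the t ≤ 66 branch applies.
G = 99.47·ln 17.3 − 161.1 = 99.47·2.8507 − 161.1 = 122.460.
Rounded: 122.

122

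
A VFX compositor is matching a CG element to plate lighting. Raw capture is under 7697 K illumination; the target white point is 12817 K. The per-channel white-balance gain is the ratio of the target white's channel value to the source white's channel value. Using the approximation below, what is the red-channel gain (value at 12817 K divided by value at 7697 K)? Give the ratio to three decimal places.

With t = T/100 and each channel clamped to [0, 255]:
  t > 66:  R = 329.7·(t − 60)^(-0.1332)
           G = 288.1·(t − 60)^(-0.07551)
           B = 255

At 7697 K (t = 76.97):
  R = 329.7·(76.97 − 60)^(-0.1332) = 329.7·16.97^(-0.1332) = 329.7·0.68581 = 226.113.
At 12817 K (t = 128.17):
  R = 329.7·(128.17 − 60)^(-0.1332) = 329.7·68.17^(-0.1332) = 329.7·0.56986 = 187.882.
Gain = 187.882 / 226.113 = 0.8309 → 0.831.

0.831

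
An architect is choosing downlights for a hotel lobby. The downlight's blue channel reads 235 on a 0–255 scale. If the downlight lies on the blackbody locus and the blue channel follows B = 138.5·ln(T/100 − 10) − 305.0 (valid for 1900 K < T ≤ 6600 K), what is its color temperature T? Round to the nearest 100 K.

5900 K

ln(t − 10) = (235 + 305.0) / 138.5 = 3.8989.
t − 10 = e^3.8989 = 49.349, so t = 59.349.
T = 100·t = 5935 K → 5900 K to the nearest 100 K.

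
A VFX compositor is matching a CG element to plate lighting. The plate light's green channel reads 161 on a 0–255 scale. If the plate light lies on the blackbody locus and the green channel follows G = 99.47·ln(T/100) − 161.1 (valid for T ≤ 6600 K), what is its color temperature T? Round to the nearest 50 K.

2550 K

ln t = (161 + 161.1) / 99.47 = 3.2382.
t = e^3.2382 = 25.487.
T = 100·t = 2549 K → 2550 K to the nearest 50 K.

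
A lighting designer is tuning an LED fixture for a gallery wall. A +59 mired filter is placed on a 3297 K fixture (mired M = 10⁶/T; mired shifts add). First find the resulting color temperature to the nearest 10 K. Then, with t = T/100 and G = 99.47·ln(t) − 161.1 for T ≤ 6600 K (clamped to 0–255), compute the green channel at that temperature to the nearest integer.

169

M_in = 10⁶/3297 = 303.31; M_out = 303.31 + (+59) = 362.31.
T_out = 10⁶/362.31 = 2760.1 K → 2760 K; t = 27.6.
G = 99.47·ln 27.6 − 161.1 = 99.47·3.3178 − 161.1 = 168.923.
Rounded: 169.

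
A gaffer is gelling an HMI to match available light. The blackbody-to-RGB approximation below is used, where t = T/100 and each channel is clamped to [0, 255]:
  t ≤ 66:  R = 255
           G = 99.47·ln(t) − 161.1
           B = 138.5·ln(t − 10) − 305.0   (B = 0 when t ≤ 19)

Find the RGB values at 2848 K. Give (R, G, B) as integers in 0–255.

(255, 172, 99)

t = 2848/100 = 28.48; the t ≤ 66 branch applies.
R = 255 by definition for t ≤ 66.
G = 99.47·ln 28.48 − 161.1 = 99.47·3.3492 − 161.1 = 172.045.
B = 138.5·ln(28.48 − 10) − 305.0 = 138.5·ln 18.48 − 305.0 = 138.5·2.9167 − 305.0 = 98.961.
Rounded: (255, 172, 99).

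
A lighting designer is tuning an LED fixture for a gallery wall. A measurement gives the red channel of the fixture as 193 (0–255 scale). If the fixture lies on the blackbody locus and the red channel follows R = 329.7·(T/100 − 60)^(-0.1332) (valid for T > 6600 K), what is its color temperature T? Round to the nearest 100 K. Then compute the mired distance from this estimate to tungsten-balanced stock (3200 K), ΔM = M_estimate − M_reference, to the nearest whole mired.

-226 mireds

(t − 60)^(-0.1332) = 193/329.7 = 0.58538.
t − 60 = 0.58538^(1/-0.1332) = 0.58538^(-7.508) = 55.713, so t = 115.713.
T = 100·t = 11571 K → 11600 K to the nearest 100 K.
M_estimate = 10⁶/11600 = 86.21; M_reference = 10⁶/3200 = 312.50.
ΔM = 86.21 − 312.50 = -226.29 → -226 mireds.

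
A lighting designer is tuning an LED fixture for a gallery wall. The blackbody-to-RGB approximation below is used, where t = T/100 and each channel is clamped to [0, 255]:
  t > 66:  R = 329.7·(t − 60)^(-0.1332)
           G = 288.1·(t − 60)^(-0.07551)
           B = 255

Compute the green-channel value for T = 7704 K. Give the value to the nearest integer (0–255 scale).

t = 7704/100 = 77.04; the t > 66 branch applies.
G = 288.1·(77.04 − 60)^(-0.07551) = 288.1·17.04^(-0.07551) = 288.1·0.80726 = 232.571.
Rounded: 233.

233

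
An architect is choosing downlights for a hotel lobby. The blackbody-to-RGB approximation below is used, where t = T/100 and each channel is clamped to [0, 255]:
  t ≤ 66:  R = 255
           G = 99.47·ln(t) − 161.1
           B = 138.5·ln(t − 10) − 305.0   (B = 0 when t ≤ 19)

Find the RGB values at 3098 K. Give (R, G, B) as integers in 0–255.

(255, 180, 117)

t = 3098/100 = 30.98; the t ≤ 66 branch applies.
R = 255 by definition for t ≤ 66.
G = 99.47·ln 30.98 − 161.1 = 99.47·3.4333 − 161.1 = 180.415.
B = 138.5·ln(30.98 − 10) − 305.0 = 138.5·ln 20.98 − 305.0 = 138.5·3.0436 − 305.0 = 116.534.
Rounded: (255, 180, 117).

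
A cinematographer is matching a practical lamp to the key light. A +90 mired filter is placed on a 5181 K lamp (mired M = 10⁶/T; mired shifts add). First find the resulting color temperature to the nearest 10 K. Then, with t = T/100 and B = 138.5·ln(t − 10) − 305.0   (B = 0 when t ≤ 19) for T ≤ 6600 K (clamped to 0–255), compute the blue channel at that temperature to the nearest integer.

M_in = 10⁶/5181 = 193.01; M_out = 193.01 + (+90) = 283.01.
T_out = 10⁶/283.01 = 3533.4 K → 3530 K; t = 35.3.
B = 138.5·ln(35.3 − 10) − 305.0 = 138.5·ln 25.3 − 305.0 = 138.5·3.2308 − 305.0 = 142.466.
Rounded: 142.

142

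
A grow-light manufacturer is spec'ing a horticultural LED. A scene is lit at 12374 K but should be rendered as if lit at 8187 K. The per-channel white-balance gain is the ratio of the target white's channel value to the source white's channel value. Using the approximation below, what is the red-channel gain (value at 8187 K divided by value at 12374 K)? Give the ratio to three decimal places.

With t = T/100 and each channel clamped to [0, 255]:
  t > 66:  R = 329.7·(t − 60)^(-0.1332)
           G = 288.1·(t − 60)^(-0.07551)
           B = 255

1.153

At 12374 K (t = 123.74):
  R = 329.7·(123.74 − 60)^(-0.1332) = 329.7·63.74^(-0.1332) = 329.7·0.57498 = 189.571.
At 8187 K (t = 81.87):
  R = 329.7·(81.87 − 60)^(-0.1332) = 329.7·21.87^(-0.1332) = 329.7·0.66303 = 218.600.
Gain = 218.600 / 189.571 = 1.1531 → 1.153.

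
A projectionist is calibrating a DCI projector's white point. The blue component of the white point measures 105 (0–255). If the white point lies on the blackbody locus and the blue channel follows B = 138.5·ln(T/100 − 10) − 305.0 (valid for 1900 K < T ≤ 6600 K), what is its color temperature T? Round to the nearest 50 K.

ln(t − 10) = (105 + 305.0) / 138.5 = 2.9603.
t − 10 = e^2.9603 = 19.304, so t = 29.304.
T = 100·t = 2930 K → 2950 K to the nearest 50 K.

2950 K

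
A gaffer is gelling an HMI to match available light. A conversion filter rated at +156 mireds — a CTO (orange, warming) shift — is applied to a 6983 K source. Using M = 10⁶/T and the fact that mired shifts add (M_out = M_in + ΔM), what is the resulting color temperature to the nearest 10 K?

M_in = 10⁶/6983 = 143.20 mireds.
M_out = 143.20 + (+156) = 299.20 mireds.
T_out = 10⁶/299.20 = 3342.2 K → 3340 K.

3340 K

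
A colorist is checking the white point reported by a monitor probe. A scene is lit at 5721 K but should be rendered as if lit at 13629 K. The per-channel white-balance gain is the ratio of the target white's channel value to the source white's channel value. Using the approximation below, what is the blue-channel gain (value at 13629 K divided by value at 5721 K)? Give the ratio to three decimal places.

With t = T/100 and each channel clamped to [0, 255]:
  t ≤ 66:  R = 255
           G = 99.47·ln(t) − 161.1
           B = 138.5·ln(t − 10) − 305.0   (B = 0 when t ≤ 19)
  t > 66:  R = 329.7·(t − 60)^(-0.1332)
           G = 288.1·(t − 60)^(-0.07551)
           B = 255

1.114

At 5721 K (t = 57.21):
  B = 138.5·ln(57.21 − 10) − 305.0 = 138.5·ln 47.21 − 305.0 = 138.5·3.8546 − 305.0 = 228.863.
At 13629 K (t = 136.29):
  B = 255 by definition for t > 66.
Gain = 255.000 / 228.863 = 1.1142 → 1.114.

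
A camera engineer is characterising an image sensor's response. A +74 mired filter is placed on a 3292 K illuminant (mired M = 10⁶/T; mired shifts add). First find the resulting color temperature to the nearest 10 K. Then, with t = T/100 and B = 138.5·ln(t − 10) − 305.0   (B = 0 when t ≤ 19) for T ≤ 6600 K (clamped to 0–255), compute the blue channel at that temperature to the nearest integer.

M_in = 10⁶/3292 = 303.77; M_out = 303.77 + (+74) = 377.77.
T_out = 10⁶/377.77 = 2647.1 K → 2650 K; t = 26.5.
B = 138.5·ln(26.5 − 10) − 305.0 = 138.5·ln 16.5 − 305.0 = 138.5·2.8034 − 305.0 = 83.265.
Rounded: 83.

83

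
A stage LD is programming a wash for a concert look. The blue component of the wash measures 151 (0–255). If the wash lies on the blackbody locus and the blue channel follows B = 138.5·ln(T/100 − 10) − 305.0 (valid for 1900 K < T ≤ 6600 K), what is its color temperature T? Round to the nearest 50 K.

3700 K

ln(t − 10) = (151 + 305.0) / 138.5 = 3.2924.
t − 10 = e^3.2924 = 26.908, so t = 36.908.
T = 100·t = 3691 K → 3700 K to the nearest 50 K.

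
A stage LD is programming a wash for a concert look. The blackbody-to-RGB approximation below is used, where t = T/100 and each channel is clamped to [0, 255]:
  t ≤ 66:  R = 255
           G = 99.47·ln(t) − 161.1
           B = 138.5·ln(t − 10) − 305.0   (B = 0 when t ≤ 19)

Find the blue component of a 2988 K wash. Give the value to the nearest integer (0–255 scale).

t = 2988/100 = 29.88; the t ≤ 66 branch applies.
B = 138.5·ln(29.88 − 10) − 305.0 = 138.5·ln 19.88 − 305.0 = 138.5·2.9897 − 305.0 = 109.075.
Rounded: 109.

109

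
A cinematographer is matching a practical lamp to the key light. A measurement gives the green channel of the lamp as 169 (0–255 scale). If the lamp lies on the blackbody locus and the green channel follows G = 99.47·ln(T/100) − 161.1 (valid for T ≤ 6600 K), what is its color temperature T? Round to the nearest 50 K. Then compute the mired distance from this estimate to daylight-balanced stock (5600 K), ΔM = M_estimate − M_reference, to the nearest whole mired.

+185 mireds

ln t = (169 + 161.1) / 99.47 = 3.3186.
t = e^3.3186 = 27.621.
T = 100·t = 2762 K → 2750 K to the nearest 50 K.
M_estimate = 10⁶/2750 = 363.64; M_reference = 10⁶/5600 = 178.57.
ΔM = 363.64 − 178.57 = 185.06 → +185 mireds.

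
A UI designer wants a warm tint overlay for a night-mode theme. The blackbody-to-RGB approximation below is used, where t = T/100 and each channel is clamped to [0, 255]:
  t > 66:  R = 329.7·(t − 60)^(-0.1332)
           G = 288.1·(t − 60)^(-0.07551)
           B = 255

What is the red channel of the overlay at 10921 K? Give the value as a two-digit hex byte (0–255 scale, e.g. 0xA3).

0xC4

t = 10921/100 = 109.21; the t > 66 branch applies.
R = 329.7·(109.21 − 60)^(-0.1332) = 329.7·49.21^(-0.1332) = 329.7·0.59514 = 196.217.
Rounded: 196; in hex, 0xC4.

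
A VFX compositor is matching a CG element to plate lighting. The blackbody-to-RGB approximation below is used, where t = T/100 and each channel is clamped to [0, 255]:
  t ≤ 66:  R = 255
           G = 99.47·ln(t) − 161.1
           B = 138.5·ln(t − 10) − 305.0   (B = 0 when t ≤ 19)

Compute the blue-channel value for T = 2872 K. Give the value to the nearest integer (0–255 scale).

101

t = 2872/100 = 28.72; the t ≤ 66 branch applies.
B = 138.5·ln(28.72 − 10) − 305.0 = 138.5·ln 18.72 − 305.0 = 138.5·2.9296 − 305.0 = 100.749.
Rounded: 101.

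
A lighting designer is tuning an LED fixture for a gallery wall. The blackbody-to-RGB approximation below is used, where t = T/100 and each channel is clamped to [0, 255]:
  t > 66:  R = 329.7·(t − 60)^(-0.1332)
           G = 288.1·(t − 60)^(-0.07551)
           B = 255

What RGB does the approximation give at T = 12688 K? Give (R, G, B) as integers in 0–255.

(188, 210, 255)

t = 12688/100 = 126.88; the t > 66 branch applies.
R = 329.7·(126.88 − 60)^(-0.1332) = 329.7·66.88^(-0.1332) = 329.7·0.57131 = 188.360.
G = 288.1·(126.88 − 60)^(-0.07551) = 288.1·66.88^(-0.07551) = 288.1·0.72807 = 209.756.
B = 255 by definition for t > 66.
Rounded: (188, 210, 255).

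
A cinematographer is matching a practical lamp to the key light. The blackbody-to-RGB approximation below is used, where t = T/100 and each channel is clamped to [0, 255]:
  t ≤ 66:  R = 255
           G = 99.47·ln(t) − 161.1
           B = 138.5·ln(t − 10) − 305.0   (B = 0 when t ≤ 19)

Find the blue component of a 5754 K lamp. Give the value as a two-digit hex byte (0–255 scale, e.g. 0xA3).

t = 5754/100 = 57.54; the t ≤ 66 branch applies.
B = 138.5·ln(57.54 − 10) − 305.0 = 138.5·ln 47.54 − 305.0 = 138.5·3.8616 − 305.0 = 229.828.
Rounded: 230; in hex, 0xE6.

0xE6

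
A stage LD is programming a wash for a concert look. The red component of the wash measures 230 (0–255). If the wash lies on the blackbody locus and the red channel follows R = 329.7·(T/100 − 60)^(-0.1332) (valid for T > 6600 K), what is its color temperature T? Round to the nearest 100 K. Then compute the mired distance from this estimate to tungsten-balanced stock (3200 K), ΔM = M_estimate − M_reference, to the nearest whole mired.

(t − 60)^(-0.1332) = 230/329.7 = 0.69760.
t − 60 = 0.69760^(1/-0.1332) = 0.69760^(-7.508) = 14.932, so t = 74.932.
T = 100·t = 7493 K → 7500 K to the nearest 100 K.
M_estimate = 10⁶/7500 = 133.33; M_reference = 10⁶/3200 = 312.50.
ΔM = 133.33 − 312.50 = -179.17 → -179 mireds.

-179 mireds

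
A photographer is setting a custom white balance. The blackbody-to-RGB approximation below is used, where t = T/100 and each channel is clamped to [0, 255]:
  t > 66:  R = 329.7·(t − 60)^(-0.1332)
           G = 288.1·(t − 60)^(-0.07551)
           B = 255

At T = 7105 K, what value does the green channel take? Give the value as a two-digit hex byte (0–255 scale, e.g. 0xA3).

0xF0

t = 7105/100 = 71.05; the t > 66 branch applies.
G = 288.1·(71.05 − 60)^(-0.07551) = 288.1·11.05^(-0.07551) = 288.1·0.83410 = 240.303.
Rounded: 240; in hex, 0xF0.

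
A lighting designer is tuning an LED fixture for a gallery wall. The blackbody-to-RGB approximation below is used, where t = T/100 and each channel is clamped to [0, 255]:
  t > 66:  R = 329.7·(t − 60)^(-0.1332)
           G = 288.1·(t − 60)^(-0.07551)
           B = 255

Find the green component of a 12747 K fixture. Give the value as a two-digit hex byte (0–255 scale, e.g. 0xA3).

t = 12747/100 = 127.47; the t > 66 branch applies.
G = 288.1·(127.47 − 60)^(-0.07551) = 288.1·67.47^(-0.07551) = 288.1·0.72759 = 209.617.
Rounded: 210; in hex, 0xD2.

0xD2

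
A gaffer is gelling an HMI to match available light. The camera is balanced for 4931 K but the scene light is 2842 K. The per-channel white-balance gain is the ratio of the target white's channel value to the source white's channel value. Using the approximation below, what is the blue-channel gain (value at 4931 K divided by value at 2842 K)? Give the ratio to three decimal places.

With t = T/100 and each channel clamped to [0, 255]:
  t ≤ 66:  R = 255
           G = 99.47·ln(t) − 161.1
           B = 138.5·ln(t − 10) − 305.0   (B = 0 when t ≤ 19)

2.066

At 2842 K (t = 28.42):
  B = 138.5·ln(28.42 − 10) − 305.0 = 138.5·ln 18.42 − 305.0 = 138.5·2.9134 − 305.0 = 98.511.
At 4931 K (t = 49.31):
  B = 138.5·ln(49.31 − 10) − 305.0 = 138.5·ln 39.31 − 305.0 = 138.5·3.6715 − 305.0 = 203.500.
Gain = 203.500 / 98.511 = 2.0658 → 2.066.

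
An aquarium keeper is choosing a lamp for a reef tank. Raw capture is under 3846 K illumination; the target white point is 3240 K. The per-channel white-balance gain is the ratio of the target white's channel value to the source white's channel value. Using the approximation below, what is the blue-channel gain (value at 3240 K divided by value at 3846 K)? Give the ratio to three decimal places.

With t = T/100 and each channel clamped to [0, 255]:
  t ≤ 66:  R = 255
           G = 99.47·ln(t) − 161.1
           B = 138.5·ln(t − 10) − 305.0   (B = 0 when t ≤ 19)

At 3846 K (t = 38.46):
  B = 138.5·ln(38.46 − 10) − 305.0 = 138.5·ln 28.46 − 305.0 = 138.5·3.3485 − 305.0 = 158.767.
At 3240 K (t = 32.4):
  B = 138.5·ln(32.4 − 10) − 305.0 = 138.5·ln 22.4 − 305.0 = 138.5·3.1091 − 305.0 = 125.605.
Gain = 125.605 / 158.767 = 0.7911 → 0.791.

0.791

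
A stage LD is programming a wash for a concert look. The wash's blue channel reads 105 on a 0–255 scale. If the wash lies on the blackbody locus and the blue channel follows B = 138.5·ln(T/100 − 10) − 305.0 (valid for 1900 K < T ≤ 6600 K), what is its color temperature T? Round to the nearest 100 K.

2900 K

ln(t − 10) = (105 + 305.0) / 138.5 = 2.9603.
t − 10 = e^2.9603 = 19.304, so t = 29.304.
T = 100·t = 2930 K → 2900 K to the nearest 100 K.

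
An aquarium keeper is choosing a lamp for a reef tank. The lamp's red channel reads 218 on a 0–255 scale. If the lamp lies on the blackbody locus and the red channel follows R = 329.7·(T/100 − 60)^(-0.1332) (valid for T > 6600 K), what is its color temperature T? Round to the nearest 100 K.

8200 K

(t − 60)^(-0.1332) = 218/329.7 = 0.66121.
t − 60 = 0.66121^(1/-0.1332) = 0.66121^(-7.508) = 22.326, so t = 82.326.
T = 100·t = 8233 K → 8200 K to the nearest 100 K.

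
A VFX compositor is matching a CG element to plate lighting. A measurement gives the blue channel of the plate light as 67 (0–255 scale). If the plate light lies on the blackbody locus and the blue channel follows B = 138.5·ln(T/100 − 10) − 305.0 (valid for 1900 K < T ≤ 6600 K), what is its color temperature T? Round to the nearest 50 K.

ln(t − 10) = (67 + 305.0) / 138.5 = 2.6859.
t − 10 = e^2.6859 = 14.672, so t = 24.672.
T = 100·t = 2467 K → 2450 K to the nearest 50 K.

2450 K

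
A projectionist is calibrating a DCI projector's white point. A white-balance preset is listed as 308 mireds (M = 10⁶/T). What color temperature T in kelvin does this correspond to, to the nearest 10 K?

T = 10⁶ / 308 = 3246.75 K → 3250 K.

3250 K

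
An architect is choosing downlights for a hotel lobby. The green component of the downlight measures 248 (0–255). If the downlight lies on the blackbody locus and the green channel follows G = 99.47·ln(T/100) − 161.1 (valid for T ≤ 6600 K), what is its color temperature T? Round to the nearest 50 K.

6100 K

ln t = (248 + 161.1) / 99.47 = 4.1128.
t = e^4.1128 = 61.117.
T = 100·t = 6112 K → 6100 K to the nearest 50 K.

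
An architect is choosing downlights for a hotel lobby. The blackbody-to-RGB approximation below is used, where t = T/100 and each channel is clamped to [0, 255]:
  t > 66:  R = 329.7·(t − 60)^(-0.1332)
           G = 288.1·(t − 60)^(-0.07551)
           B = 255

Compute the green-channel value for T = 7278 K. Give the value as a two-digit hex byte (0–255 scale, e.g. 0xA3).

0xEE

t = 7278/100 = 72.78; the t > 66 branch applies.
G = 288.1·(72.78 − 60)^(-0.07551) = 288.1·12.78^(-0.07551) = 288.1·0.82498 = 237.678.
Rounded: 238; in hex, 0xEE.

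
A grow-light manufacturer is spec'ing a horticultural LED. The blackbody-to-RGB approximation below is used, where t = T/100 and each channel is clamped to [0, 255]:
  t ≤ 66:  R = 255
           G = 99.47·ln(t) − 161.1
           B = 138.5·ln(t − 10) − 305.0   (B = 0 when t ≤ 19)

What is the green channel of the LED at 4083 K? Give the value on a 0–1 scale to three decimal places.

t = 4083/100 = 40.83; the t ≤ 66 branch applies.
G = 99.47·ln 40.83 − 161.1 = 99.47·3.7094 − 161.1 = 207.876.
On a 0–1 scale: 207.876/255 = 0.8152 → 0.815.

0.815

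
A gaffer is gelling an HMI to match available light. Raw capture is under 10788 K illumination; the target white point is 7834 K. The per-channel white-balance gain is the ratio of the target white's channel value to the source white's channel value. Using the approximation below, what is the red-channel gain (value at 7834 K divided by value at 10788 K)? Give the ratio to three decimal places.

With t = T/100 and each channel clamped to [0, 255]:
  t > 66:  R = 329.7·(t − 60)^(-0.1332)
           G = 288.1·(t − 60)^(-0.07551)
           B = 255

At 10788 K (t = 107.88):
  R = 329.7·(107.88 − 60)^(-0.1332) = 329.7·47.88^(-0.1332) = 329.7·0.59732 = 196.935.
At 7834 K (t = 78.34):
  R = 329.7·(78.34 − 60)^(-0.1332) = 329.7·18.34^(-0.1332) = 329.7·0.67876 = 223.787.
Gain = 223.787 / 196.935 = 1.1363 → 1.136.

1.136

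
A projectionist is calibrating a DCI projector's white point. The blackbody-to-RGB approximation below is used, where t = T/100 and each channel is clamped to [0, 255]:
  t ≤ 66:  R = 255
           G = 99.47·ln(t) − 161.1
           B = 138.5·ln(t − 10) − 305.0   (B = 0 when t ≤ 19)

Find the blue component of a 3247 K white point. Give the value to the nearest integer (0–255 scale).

t = 3247/100 = 32.47; the t ≤ 66 branch applies.
B = 138.5·ln(32.47 − 10) − 305.0 = 138.5·ln 22.47 − 305.0 = 138.5·3.1122 − 305.0 = 126.037.
Rounded: 126.

126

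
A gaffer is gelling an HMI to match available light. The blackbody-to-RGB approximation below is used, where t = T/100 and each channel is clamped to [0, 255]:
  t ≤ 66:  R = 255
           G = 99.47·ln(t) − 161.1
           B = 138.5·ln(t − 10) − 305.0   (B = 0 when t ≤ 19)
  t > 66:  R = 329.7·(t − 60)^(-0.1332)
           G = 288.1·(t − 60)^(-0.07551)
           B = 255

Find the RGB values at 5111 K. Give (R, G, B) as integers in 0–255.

t = 5111/100 = 51.11; the t ≤ 66 branch applies.
R = 255 by definition for t ≤ 66.
G = 99.47·ln 51.11 − 161.1 = 99.47·3.9340 − 161.1 = 230.213.
B = 138.5·ln(51.11 − 10) − 305.0 = 138.5·ln 41.11 − 305.0 = 138.5·3.7163 − 305.0 = 209.701.
Rounded: (255, 230, 210).

(255, 230, 210)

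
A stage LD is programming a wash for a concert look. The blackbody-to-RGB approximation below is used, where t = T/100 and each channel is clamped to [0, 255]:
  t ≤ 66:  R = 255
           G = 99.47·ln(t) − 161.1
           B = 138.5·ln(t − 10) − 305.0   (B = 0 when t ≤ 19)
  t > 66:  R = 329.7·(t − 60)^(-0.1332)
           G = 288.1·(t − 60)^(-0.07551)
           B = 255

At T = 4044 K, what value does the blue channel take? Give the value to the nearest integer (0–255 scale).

t = 4044/100 = 40.44; the t ≤ 66 branch applies.
B = 138.5·ln(40.44 − 10) − 305.0 = 138.5·ln 30.44 − 305.0 = 138.5·3.4158 − 305.0 = 168.082.
Rounded: 168.

168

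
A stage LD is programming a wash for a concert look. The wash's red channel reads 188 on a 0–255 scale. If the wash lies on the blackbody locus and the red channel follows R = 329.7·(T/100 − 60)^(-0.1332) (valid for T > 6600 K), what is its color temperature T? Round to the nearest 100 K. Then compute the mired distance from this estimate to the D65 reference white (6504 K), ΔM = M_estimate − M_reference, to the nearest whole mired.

-76 mireds

(t − 60)^(-0.1332) = 188/329.7 = 0.57022.
t − 60 = 0.57022^(1/-0.1332) = 0.57022^(-7.508) = 67.848, so t = 127.848.
T = 100·t = 12785 K → 12800 K to the nearest 100 K.
M_estimate = 10⁶/12800 = 78.12; M_reference = 10⁶/6504 = 153.75.
ΔM = 78.12 − 153.75 = -75.63 → -76 mireds.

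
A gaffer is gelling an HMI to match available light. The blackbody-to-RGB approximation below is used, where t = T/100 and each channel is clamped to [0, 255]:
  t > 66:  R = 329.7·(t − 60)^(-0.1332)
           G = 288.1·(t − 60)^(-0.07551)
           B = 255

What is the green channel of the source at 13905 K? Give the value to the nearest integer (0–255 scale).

207

t = 13905/100 = 139.05; the t > 66 branch applies.
G = 288.1·(139.05 − 60)^(-0.07551) = 288.1·79.05^(-0.07551) = 288.1·0.71893 = 207.125.
Rounded: 207.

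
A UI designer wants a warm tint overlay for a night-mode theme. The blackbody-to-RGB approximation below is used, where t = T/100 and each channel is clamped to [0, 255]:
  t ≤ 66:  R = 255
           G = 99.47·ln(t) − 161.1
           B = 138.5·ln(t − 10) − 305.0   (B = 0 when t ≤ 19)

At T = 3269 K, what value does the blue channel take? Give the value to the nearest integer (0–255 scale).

127

t = 3269/100 = 32.69; the t ≤ 66 branch applies.
B = 138.5·ln(32.69 − 10) − 305.0 = 138.5·ln 22.69 − 305.0 = 138.5·3.1219 − 305.0 = 127.387.
Rounded: 127.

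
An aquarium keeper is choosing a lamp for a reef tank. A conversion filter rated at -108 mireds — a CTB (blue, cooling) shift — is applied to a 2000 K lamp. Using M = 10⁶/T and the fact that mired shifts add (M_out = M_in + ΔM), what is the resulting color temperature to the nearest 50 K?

2550 K

M_in = 10⁶/2000 = 500.00 mireds.
M_out = 500.00 + (-108) = 392.00 mireds.
T_out = 10⁶/392.00 = 2551.0 K → 2550 K.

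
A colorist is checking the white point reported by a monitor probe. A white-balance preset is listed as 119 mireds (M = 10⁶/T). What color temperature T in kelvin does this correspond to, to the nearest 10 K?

8400 K

T = 10⁶ / 119 = 8403.36 K → 8400 K.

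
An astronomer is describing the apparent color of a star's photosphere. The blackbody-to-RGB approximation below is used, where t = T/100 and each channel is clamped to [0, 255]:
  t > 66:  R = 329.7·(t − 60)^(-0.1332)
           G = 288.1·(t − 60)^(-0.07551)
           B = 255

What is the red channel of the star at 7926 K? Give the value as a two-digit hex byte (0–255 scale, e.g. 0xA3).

0xDE

t = 7926/100 = 79.26; the t > 66 branch applies.
R = 329.7·(79.26 − 60)^(-0.1332) = 329.7·19.26^(-0.1332) = 329.7·0.67435 = 222.332.
Rounded: 222; in hex, 0xDE.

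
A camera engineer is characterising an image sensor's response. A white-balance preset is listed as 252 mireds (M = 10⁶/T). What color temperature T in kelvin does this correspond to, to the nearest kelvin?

3968 K

T = 10⁶ / 252 = 3968.25 K → 3968 K.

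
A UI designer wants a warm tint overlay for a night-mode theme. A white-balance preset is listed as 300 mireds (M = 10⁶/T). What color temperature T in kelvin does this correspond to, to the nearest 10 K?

T = 10⁶ / 300 = 3333.33 K → 3330 K.

3330 K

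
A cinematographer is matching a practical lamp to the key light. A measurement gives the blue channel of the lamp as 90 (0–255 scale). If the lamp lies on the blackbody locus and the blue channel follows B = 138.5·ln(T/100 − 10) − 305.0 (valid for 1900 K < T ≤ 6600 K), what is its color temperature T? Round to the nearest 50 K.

2750 K

ln(t − 10) = (90 + 305.0) / 138.5 = 2.8520.
t − 10 = e^2.8520 = 17.322, so t = 27.322.
T = 100·t = 2732 K → 2750 K to the nearest 50 K.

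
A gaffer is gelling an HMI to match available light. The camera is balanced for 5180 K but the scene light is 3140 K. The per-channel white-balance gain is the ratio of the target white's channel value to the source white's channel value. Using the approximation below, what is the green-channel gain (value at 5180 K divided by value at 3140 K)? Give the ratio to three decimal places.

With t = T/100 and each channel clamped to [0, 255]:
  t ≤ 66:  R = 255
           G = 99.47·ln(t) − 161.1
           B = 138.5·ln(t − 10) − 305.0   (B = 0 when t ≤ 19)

At 3140 K (t = 31.4):
  G = 99.47·ln 31.4 − 161.1 = 99.47·3.4468 − 161.1 = 181.754.
At 5180 K (t = 51.8):
  G = 99.47·ln 51.8 − 161.1 = 99.47·3.9474 − 161.1 = 231.547.
Gain = 231.547 / 181.754 = 1.2740 → 1.274.

1.274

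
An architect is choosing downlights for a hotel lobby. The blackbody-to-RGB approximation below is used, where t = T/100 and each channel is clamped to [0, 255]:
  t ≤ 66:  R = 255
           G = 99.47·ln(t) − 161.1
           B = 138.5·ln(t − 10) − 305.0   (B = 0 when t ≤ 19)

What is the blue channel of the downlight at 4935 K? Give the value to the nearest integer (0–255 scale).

204

t = 4935/100 = 49.35; the t ≤ 66 branch applies.
B = 138.5·ln(49.35 − 10) − 305.0 = 138.5·ln 39.35 − 305.0 = 138.5·3.6725 − 305.0 = 203.641.
Rounded: 204.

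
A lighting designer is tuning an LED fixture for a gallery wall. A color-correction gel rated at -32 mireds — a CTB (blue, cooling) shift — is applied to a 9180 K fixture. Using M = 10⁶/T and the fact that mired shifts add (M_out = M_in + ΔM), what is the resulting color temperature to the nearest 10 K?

M_in = 10⁶/9180 = 108.93 mireds.
M_out = 108.93 + (-32) = 76.93 mireds.
T_out = 10⁶/76.93 = 12998.4 K → 13000 K.

13000 K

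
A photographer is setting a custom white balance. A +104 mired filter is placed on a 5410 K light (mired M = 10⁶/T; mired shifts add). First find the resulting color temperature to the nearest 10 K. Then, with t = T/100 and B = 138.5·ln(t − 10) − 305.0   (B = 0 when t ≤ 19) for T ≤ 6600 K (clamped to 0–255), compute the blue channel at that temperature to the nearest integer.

139

M_in = 10⁶/5410 = 184.84; M_out = 184.84 + (+104) = 288.84.
T_out = 10⁶/288.84 = 3462.1 K → 3460 K; t = 34.6.
B = 138.5·ln(34.6 − 10) − 305.0 = 138.5·ln 24.6 − 305.0 = 138.5·3.2027 − 305.0 = 138.580.
Rounded: 139.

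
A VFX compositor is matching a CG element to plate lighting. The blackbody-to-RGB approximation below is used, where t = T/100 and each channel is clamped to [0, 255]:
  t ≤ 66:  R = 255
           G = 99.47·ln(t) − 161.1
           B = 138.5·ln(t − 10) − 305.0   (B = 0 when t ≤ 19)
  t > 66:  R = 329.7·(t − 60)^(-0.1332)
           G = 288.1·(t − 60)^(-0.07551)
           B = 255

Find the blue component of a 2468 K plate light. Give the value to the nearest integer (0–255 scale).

67

t = 2468/100 = 24.68; the t ≤ 66 branch applies.
B = 138.5·ln(24.68 − 10) − 305.0 = 138.5·ln 14.68 − 305.0 = 138.5·2.6865 − 305.0 = 67.078.
Rounded: 67.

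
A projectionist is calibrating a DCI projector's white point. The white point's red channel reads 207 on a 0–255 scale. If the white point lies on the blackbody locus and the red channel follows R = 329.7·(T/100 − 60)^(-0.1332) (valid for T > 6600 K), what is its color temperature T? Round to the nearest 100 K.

9300 K

(t − 60)^(-0.1332) = 207/329.7 = 0.62784.
t − 60 = 0.62784^(1/-0.1332) = 0.62784^(-7.508) = 32.933, so t = 92.933.
T = 100·t = 9293 K → 9300 K to the nearest 100 K.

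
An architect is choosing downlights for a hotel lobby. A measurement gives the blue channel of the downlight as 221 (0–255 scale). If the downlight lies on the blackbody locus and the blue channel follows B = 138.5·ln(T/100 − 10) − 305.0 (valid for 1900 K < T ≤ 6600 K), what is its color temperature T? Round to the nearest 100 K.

5500 K

ln(t − 10) = (221 + 305.0) / 138.5 = 3.7978.
t − 10 = e^3.7978 = 44.604, so t = 54.604.
T = 100·t = 5460 K → 5500 K to the nearest 100 K.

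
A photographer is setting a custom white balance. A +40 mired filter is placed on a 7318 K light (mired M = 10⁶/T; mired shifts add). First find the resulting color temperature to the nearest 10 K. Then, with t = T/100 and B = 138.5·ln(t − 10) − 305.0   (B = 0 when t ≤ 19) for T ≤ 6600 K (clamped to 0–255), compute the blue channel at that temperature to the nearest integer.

227

M_in = 10⁶/7318 = 136.65; M_out = 136.65 + (+40) = 176.65.
T_out = 10⁶/176.65 = 5660.9 K → 5660 K; t = 56.6.
B = 138.5·ln(56.6 − 10) − 305.0 = 138.5·ln 46.6 − 305.0 = 138.5·3.8416 − 305.0 = 227.062.
Rounded: 227.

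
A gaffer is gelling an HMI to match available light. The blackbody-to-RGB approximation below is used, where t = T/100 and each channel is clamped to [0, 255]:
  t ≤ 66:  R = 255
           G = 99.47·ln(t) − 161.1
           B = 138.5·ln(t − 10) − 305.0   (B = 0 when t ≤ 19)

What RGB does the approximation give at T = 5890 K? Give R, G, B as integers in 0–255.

t = 5890/100 = 58.9; the t ≤ 66 branch applies.
R = 255 by definition for t ≤ 66.
G = 99.47·ln 58.9 − 161.1 = 99.47·4.0758 − 161.1 = 244.324.
B = 138.5·ln(58.9 − 10) − 305.0 = 138.5·ln 48.9 − 305.0 = 138.5·3.8898 − 305.0 = 233.734.
Rounded: (255, 244, 234).

R=255, G=244, B=234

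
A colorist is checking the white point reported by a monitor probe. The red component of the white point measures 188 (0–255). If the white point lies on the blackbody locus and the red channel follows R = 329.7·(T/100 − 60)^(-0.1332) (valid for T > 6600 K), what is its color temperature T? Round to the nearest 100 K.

12800 K

(t − 60)^(-0.1332) = 188/329.7 = 0.57022.
t − 60 = 0.57022^(1/-0.1332) = 0.57022^(-7.508) = 67.848, so t = 127.848.
T = 100·t = 12785 K → 12800 K to the nearest 100 K.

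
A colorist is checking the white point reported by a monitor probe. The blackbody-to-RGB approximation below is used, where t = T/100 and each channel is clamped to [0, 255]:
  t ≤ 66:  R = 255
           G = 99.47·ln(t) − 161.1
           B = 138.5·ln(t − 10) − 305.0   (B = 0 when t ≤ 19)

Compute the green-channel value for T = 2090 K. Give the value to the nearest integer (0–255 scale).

t = 2090/100 = 20.9; the t ≤ 66 branch applies.
G = 99.47·ln 20.9 − 161.1 = 99.47·3.0397 − 161.1 = 141.264.
Rounded: 141.

141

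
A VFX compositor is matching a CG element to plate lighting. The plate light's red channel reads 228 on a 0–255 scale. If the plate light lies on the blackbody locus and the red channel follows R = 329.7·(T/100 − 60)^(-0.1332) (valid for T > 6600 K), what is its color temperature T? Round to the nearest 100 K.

(t − 60)^(-0.1332) = 228/329.7 = 0.69154.
t − 60 = 0.69154^(1/-0.1332) = 0.69154^(-7.508) = 15.943, so t = 75.943.
T = 100·t = 7594 K → 7600 K to the nearest 100 K.

7600 K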